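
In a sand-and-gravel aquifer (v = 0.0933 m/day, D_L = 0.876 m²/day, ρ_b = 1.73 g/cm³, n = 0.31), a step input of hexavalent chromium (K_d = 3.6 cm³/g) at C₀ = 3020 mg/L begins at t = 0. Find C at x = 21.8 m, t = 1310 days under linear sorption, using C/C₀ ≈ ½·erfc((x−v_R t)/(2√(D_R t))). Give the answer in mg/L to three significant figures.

Retardation factor R = 1 + ρ_b·K_d/n = 1 + 1.73 × 3.6/0.31 = 21.09.
Sorption retards both mechanisms: v_R = v/R = 0.004424 m/day, D_R = D/R = 0.04154 m²/day.
v_R·t = 0.004424 × 1310 = 5.79544 m; 2√(D_R t) = 14.75 m; argument = (21.8 − 5.79544)/14.75 = 1.085.
C = C₀ × ½·erfc(1.085) = 3020 × 0.06246 = 189 mg/L.

189 mg/L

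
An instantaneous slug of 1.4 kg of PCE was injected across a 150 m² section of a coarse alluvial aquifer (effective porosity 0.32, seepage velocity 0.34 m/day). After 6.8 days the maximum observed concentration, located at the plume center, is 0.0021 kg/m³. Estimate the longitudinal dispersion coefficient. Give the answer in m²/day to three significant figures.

2.26 m²/day

At the plume center C_max = M/(n_e·A·√(4πDt)), so D = M²/(4πt·(n_e·A·C_max)²).
n_e·A·C_max = 0.32 × 150 × 0.0021 = 0.1008 kg/m.
D = 1.4²/(4π × 6.8 × 0.1008²) = 2.26 m²/day.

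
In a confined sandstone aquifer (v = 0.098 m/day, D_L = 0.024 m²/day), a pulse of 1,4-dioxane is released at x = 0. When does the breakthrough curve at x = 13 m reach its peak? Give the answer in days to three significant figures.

130 days

For the 1D instantaneous-source solution, setting ∂C/∂t = 0 at fixed x gives v²t² + 2Dt − x² = 0, so t = (√(D² + v²x²) − D)/v².
√(D² + v²x²) = √(0.024² + 0.098² × 13²) = 1.274; v² = 0.009604.
t = (1.274 − 0.024)/0.009604 = 130 days (vs. the pure-advection estimate x/v = 133 d).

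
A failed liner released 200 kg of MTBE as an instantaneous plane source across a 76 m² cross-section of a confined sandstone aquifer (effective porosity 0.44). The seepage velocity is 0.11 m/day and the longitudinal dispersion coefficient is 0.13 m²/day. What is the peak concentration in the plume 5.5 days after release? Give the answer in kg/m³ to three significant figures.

The peak of an instantaneous 1D plume sits at x = vt; there the Gaussian factor is 1 and C_max = M/(n_e·A·√(4πDt)), where n_e·A is the pore area the mass is dissolved in.
√(4πDt) = √(4π × 0.13 × 5.5) = 2.997 m, so C_max = 200/(0.44 × 76 × 2.997) = 2.00 kg/m³.

2.00 kg/m³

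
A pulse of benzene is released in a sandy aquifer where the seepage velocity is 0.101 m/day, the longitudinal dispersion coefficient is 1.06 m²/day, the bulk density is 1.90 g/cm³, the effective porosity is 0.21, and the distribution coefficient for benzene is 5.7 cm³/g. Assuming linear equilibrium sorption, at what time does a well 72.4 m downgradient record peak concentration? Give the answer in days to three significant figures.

Retardation factor R = 1 + ρ_b·K_d/n = 1 + 1.90 × 5.7/0.21 = 52.57.
Sorption retards both mechanisms: v_R = v/R = 0.001921 m/day, D_R = D/R = 0.02016 m²/day.
Peak time from v_R²t² + 2D_R t − x² = 0: t = (√(D_R² + v_R²x²) − D_R)/v_R².
√(D_R² + v_R²x²) = √(0.02016² + 0.001921² × 72.4²) = 0.1405; v_R² = 3.690e-06.
t = (0.1405 − 0.02016)/3.690e-06 = 32600 days.

32600 days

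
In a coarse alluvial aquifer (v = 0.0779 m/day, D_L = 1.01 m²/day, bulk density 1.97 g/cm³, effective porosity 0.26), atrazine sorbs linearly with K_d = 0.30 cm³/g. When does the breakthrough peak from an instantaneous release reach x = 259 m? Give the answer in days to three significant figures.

Retardation factor R = 1 + ρ_b·K_d/n = 1 + 1.97 × 0.30/0.26 = 3.273.
Sorption retards both mechanisms: v_R = v/R = 0.02380 m/day, D_R = D/R = 0.3086 m²/day.
Peak time from v_R²t² + 2D_R t − x² = 0: t = (√(D_R² + v_R²x²) − D_R)/v_R².
√(D_R² + v_R²x²) = √(0.3086² + 0.02380² × 259²) = 6.172; v_R² = 0.0005664.
t = (6.172 − 0.3086)/0.0005664 = 10400 days.

10400 days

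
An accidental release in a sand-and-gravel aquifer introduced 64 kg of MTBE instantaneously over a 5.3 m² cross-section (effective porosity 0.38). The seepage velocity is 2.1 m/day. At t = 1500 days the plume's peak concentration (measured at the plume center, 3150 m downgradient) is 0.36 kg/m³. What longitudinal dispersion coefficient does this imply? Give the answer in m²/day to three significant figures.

0.413 m²/day

At the plume center C_max = M/(n_e·A·√(4πDt)), so D = M²/(4πt·(n_e·A·C_max)²).
n_e·A·C_max = 0.38 × 5.3 × 0.36 = 0.7250 kg/m.
D = 64²/(4π × 1500 × 0.7250²) = 0.413 m²/day.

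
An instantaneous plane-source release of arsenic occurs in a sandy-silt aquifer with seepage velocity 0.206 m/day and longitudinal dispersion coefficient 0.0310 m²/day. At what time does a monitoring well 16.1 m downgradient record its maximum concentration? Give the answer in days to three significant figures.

77.4 days

For the 1D instantaneous-source solution, setting ∂C/∂t = 0 at fixed x gives v²t² + 2Dt − x² = 0, so t = (√(D² + v²x²) − D)/v².
√(D² + v²x²) = √(0.0310² + 0.206² × 16.1²) = 3.317; v² = 0.042436.
t = (3.317 − 0.0310)/0.042436 = 77.4 days (vs. the pure-advection estimate x/v = 78.2 d).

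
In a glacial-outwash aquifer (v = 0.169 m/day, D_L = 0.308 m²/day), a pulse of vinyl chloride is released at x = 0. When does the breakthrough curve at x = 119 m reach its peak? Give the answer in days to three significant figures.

For the 1D instantaneous-source solution, setting ∂C/∂t = 0 at fixed x gives v²t² + 2Dt − x² = 0, so t = (√(D² + v²x²) − D)/v².
√(D² + v²x²) = √(0.308² + 0.169² × 119²) = 20.11; v² = 0.028561.
t = (20.11 − 0.308)/0.028561 = 693 days (vs. the pure-advection estimate x/v = 704 d).

693 days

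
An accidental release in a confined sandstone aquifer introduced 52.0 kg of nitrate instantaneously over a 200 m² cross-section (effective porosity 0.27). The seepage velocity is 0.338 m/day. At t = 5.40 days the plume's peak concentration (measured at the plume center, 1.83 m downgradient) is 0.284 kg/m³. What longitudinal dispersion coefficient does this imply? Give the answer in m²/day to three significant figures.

At the plume center C_max = M/(n_e·A·√(4πDt)), so D = M²/(4πt·(n_e·A·C_max)²).
n_e·A·C_max = 0.27 × 200 × 0.284 = 15.34 kg/m.
D = 52.0²/(4π × 5.40 × 15.34²) = 0.169 m²/day.

0.169 m²/day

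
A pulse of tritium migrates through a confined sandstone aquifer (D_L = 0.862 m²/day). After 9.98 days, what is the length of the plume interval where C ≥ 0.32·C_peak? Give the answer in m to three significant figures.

12.5 m

The plume is Gaussian with σ = √(2Dt) = √(2 × 0.862 × 9.98) = 4.148 m.
C/C_peak = exp(−Δx²/(2σ²)) = 0.32 ⇒ Δx = σ·√(−2 ln 0.32) = 4.148 × 1.510 = 6.263 m.
Width = 2Δx = 12.5 m.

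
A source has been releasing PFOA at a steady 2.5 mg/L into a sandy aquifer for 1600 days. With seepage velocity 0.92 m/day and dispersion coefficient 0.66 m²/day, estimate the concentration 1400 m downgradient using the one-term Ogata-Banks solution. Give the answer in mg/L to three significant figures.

For a continuous step input, C/C₀ ≈ ½·erfc((x−vt)/(2√(Dt))).
vt = 0.92 × 1600 = 1472 m and 2√(Dt) = 2√(0.66 × 1600) = 64.99 m.
Argument (x−vt)/(2√(Dt)) = (1400 − 1472)/64.99 = -1.108; ½·erfc(-1.108) = 0.9414.
C = 2.5 × 0.9414 = 2.35 mg/L.

2.35 mg/L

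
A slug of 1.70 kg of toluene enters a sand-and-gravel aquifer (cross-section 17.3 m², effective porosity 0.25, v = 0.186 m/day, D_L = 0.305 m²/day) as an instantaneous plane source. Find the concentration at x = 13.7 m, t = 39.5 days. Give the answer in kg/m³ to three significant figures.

For an instantaneous plane source, C(x,t) = M/(n_e·A·√(4πDt)) · exp(−(x−vt)²/(4Dt)), with n_e·A the pore (flow) area.
Plume center vt = 0.186 × 39.5 = 7.347 m, so the well at 13.7 m is 6.353 m downgradient of the peak.
√(4πDt) = 12.30 m, giving peak height M/(n_e·A·√(4πDt)) = 1.70/(0.25 × 17.3 × 12.30) = 0.03196 kg/m³.
(x−vt)²/(4Dt) = (6.353)²/(4 × 0.305 × 39.5) = 0.8375; exp(−0.8375) = 0.4328.
C = 0.03196 × 0.4328 = 0.0138 kg/m³.

0.0138 kg/m³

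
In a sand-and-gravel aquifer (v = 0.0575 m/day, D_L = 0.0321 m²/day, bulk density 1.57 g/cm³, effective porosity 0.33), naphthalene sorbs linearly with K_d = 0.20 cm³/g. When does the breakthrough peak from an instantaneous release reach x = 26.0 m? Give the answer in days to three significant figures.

Retardation factor R = 1 + ρ_b·K_d/n = 1 + 1.57 × 0.20/0.33 = 1.952.
Sorption retards both mechanisms: v_R = v/R = 0.02946 m/day, D_R = D/R = 0.01644 m²/day.
Peak time from v_R²t² + 2D_R t − x² = 0: t = (√(D_R² + v_R²x²) − D_R)/v_R².
√(D_R² + v_R²x²) = √(0.01644² + 0.02946² × 26.0²) = 0.7661; v_R² = 0.0008679.
t = (0.7661 − 0.01644)/0.0008679 = 864 days.

864 days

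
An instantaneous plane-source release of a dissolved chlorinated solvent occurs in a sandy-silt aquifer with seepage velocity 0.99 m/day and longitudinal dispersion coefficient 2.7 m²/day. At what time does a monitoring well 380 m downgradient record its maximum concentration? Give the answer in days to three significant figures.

381 days

For the 1D instantaneous-source solution, setting ∂C/∂t = 0 at fixed x gives v²t² + 2Dt − x² = 0, so t = (√(D² + v²x²) − D)/v².
√(D² + v²x²) = √(2.7² + 0.99² × 380²) = 376.2; v² = 0.9801.
t = (376.2 − 2.7)/0.9801 = 381 days (vs. the pure-advection estimate x/v = 384 d).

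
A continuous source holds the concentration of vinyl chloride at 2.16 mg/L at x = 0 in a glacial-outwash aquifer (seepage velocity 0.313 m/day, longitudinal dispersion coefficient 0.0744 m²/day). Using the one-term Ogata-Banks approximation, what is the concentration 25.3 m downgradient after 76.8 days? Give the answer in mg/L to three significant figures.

For a continuous step input, C/C₀ ≈ ½·erfc((x−vt)/(2√(Dt))).
vt = 0.313 × 76.8 = 24.0384 m and 2√(Dt) = 2√(0.0744 × 76.8) = 4.781 m.
Argument (x−vt)/(2√(Dt)) = (25.3 − 24.0384)/4.781 = 0.2639; ½·erfc(0.2639) = 0.3545.
C = 2.16 × 0.3545 = 0.766 mg/L.

0.766 mg/L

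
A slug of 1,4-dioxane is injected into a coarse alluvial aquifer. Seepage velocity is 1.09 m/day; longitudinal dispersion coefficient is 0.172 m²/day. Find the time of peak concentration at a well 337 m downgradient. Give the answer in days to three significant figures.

For the 1D instantaneous-source solution, setting ∂C/∂t = 0 at fixed x gives v²t² + 2Dt − x² = 0, so t = (√(D² + v²x²) − D)/v².
√(D² + v²x²) = √(0.172² + 1.09² × 337²) = 367.3; v² = 1.1881.
t = (367.3 − 0.172)/1.1881 = 309 days (vs. the pure-advection estimate x/v = 309 d).

309 days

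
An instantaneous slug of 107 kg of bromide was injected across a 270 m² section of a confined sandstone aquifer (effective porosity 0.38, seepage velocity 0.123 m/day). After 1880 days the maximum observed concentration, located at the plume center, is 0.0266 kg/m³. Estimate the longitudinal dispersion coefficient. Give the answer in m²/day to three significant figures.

At the plume center C_max = M/(n_e·A·√(4πDt)), so D = M²/(4πt·(n_e·A·C_max)²).
n_e·A·C_max = 0.38 × 270 × 0.0266 = 2.729 kg/m.
D = 107²/(4π × 1880 × 2.729²) = 0.0651 m²/day.

0.0651 m²/day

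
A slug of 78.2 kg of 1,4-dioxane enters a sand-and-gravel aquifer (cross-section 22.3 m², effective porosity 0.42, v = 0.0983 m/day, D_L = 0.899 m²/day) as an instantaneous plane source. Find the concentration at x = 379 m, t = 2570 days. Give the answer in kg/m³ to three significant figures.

For an instantaneous plane source, C(x,t) = M/(n_e·A·√(4πDt)) · exp(−(x−vt)²/(4Dt)), with n_e·A the pore (flow) area.
Plume center vt = 0.0983 × 2570 = 252.631 m, so the well at 379 m is 126.369 m downgradient of the peak.
√(4πDt) = 170.4 m, giving peak height M/(n_e·A·√(4πDt)) = 78.2/(0.42 × 22.3 × 170.4) = 0.04900 kg/m³.
(x−vt)²/(4Dt) = (126.369)²/(4 × 0.899 × 2570) = 1.728; exp(−1.728) = 0.1776.
C = 0.04900 × 0.1776 = 0.00870 kg/m³.

0.00870 kg/m³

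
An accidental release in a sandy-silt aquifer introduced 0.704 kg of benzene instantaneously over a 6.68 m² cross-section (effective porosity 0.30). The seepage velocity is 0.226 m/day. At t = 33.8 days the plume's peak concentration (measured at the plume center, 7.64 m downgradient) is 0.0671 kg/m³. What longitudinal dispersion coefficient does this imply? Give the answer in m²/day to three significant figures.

0.0645 m²/day

At the plume center C_max = M/(n_e·A·√(4πDt)), so D = M²/(4πt·(n_e·A·C_max)²).
n_e·A·C_max = 0.30 × 6.68 × 0.0671 = 0.1345 kg/m.
D = 0.704²/(4π × 33.8 × 0.1345²) = 0.0645 m²/day.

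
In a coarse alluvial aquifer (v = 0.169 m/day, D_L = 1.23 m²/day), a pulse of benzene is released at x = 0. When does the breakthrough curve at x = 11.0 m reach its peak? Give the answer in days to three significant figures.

35.0 days

For the 1D instantaneous-source solution, setting ∂C/∂t = 0 at fixed x gives v²t² + 2Dt − x² = 0, so t = (√(D² + v²x²) − D)/v².
√(D² + v²x²) = √(1.23² + 0.169² × 11.0²) = 2.229; v² = 0.028561.
t = (2.229 − 1.23)/0.028561 = 35.0 days (vs. the pure-advection estimate x/v = 65.1 d).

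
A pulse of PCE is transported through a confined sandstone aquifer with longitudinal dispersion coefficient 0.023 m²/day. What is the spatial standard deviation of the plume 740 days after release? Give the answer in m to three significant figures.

5.83 m

Dispersive spreading gives a Gaussian with σ² = 2Dt; advection only shifts the center.
σ = √(2 × 0.023 × 740) = 5.83 m.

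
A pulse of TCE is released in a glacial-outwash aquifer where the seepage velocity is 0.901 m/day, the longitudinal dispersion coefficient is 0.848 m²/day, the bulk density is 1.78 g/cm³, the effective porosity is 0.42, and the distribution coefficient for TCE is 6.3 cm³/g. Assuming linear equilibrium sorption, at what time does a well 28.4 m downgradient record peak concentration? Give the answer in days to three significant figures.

845 days

Retardation factor R = 1 + ρ_b·K_d/n = 1 + 1.78 × 6.3/0.42 = 27.70.
Sorption retards both mechanisms: v_R = v/R = 0.03253 m/day, D_R = D/R = 0.03061 m²/day.
Peak time from v_R²t² + 2D_R t − x² = 0: t = (√(D_R² + v_R²x²) − D_R)/v_R².
√(D_R² + v_R²x²) = √(0.03061² + 0.03253² × 28.4²) = 0.9244; v_R² = 0.001058.
t = (0.9244 − 0.03061)/0.001058 = 845 days.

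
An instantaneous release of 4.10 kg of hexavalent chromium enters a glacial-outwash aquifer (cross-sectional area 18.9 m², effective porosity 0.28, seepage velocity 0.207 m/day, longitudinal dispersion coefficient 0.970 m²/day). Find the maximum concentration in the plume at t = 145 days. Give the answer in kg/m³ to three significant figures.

The peak of an instantaneous 1D plume sits at x = vt; there the Gaussian factor is 1 and C_max = M/(n_e·A·√(4πDt)), where n_e·A is the pore area the mass is dissolved in.
√(4πDt) = √(4π × 0.970 × 145) = 42.04 m, so C_max = 4.10/(0.28 × 18.9 × 42.04) = 0.0184 kg/m³.

0.0184 kg/m³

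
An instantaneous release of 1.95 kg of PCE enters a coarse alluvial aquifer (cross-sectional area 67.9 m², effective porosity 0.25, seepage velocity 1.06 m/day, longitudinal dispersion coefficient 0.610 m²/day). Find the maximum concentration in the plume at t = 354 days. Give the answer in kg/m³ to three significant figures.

The peak of an instantaneous 1D plume sits at x = vt; there the Gaussian factor is 1 and C_max = M/(n_e·A·√(4πDt)), where n_e·A is the pore area the mass is dissolved in.
√(4πDt) = √(4π × 0.610 × 354) = 52.09 m, so C_max = 1.95/(0.25 × 67.9 × 52.09) = 0.00221 kg/m³.

0.00221 kg/m³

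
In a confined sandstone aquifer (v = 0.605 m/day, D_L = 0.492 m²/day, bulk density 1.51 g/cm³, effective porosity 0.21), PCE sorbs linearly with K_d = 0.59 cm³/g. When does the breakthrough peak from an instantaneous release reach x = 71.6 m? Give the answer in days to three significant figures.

613 days

Retardation factor R = 1 + ρ_b·K_d/n = 1 + 1.51 × 0.59/0.21 = 5.242.
Sorption retards both mechanisms: v_R = v/R = 0.1154 m/day, D_R = D/R = 0.09386 m²/day.
Peak time from v_R²t² + 2D_R t − x² = 0: t = (√(D_R² + v_R²x²) − D_R)/v_R².
√(D_R² + v_R²x²) = √(0.09386² + 0.1154² × 71.6²) = 8.263; v_R² = 0.01332.
t = (8.263 − 0.09386)/0.01332 = 613 days.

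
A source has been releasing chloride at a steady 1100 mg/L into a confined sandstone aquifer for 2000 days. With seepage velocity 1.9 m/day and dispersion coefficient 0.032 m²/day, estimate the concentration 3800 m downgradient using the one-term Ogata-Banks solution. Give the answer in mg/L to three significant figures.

For a continuous step input, C/C₀ ≈ ½·erfc((x−vt)/(2√(Dt))).
vt = 1.9 × 2000 = 3800 m and 2√(Dt) = 2√(0.032 × 2000) = 16.00 m.
Argument (x−vt)/(2√(Dt)) = (3800 − 3800)/16.00 = 0; ½·erfc(0) = 0.5000.
C = 1100 × 0.5000 = 550 mg/L.

550 mg/L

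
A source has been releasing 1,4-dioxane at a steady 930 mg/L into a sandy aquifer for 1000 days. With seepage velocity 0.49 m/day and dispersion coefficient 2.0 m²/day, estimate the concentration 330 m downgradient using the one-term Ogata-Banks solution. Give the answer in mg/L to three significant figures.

925 mg/L

For a continuous step input, C/C₀ ≈ ½·erfc((x−vt)/(2√(Dt))).
vt = 0.49 × 1000 = 490 m and 2√(Dt) = 2√(2.0 × 1000) = 89.44 m.
Argument (x−vt)/(2√(Dt)) = (330 − 490)/89.44 = -1.789; ½·erfc(-1.789) = 0.9943.
C = 930 × 0.9943 = 925 mg/L.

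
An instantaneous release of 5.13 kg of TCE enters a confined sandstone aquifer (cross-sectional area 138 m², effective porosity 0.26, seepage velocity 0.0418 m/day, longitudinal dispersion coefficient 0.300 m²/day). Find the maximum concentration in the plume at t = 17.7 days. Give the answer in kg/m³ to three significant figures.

0.0175 kg/m³

The peak of an instantaneous 1D plume sits at x = vt; there the Gaussian factor is 1 and C_max = M/(n_e·A·√(4πDt)), where n_e·A is the pore area the mass is dissolved in.
√(4πDt) = √(4π × 0.300 × 17.7) = 8.169 m, so C_max = 5.13/(0.26 × 138 × 8.169) = 0.0175 kg/m³.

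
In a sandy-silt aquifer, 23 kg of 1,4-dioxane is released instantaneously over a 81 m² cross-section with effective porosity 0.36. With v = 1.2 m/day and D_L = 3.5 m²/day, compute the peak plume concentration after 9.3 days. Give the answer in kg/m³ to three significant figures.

The peak of an instantaneous 1D plume sits at x = vt; there the Gaussian factor is 1 and C_max = M/(n_e·A·√(4πDt)), where n_e·A is the pore area the mass is dissolved in.
√(4πDt) = √(4π × 3.5 × 9.3) = 20.22 m, so C_max = 23/(0.36 × 81 × 20.22) = 0.0390 kg/m³.

0.0390 kg/m³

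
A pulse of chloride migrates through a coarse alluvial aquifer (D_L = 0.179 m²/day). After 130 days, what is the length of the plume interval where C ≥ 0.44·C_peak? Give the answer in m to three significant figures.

17.5 m

The plume is Gaussian with σ = √(2Dt) = √(2 × 0.179 × 130) = 6.822 m.
C/C_peak = exp(−Δx²/(2σ²)) = 0.44 ⇒ Δx = σ·√(−2 ln 0.44) = 6.822 × 1.281 = 8.739 m.
Width = 2Δx = 17.5 m.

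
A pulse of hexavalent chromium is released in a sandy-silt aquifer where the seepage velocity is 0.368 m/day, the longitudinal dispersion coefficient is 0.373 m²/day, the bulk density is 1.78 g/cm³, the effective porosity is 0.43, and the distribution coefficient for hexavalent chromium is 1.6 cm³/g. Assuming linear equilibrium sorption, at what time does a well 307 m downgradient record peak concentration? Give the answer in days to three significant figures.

Retardation factor R = 1 + ρ_b·K_d/n = 1 + 1.78 × 1.6/0.43 = 7.623.
Sorption retards both mechanisms: v_R = v/R = 0.04827 m/day, D_R = D/R = 0.04893 m²/day.
Peak time from v_R²t² + 2D_R t − x² = 0: t = (√(D_R² + v_R²x²) − D_R)/v_R².
√(D_R² + v_R²x²) = √(0.04893² + 0.04827² × 307²) = 14.82; v_R² = 0.002330.
t = (14.82 − 0.04893)/0.002330 = 6340 days.

6340 days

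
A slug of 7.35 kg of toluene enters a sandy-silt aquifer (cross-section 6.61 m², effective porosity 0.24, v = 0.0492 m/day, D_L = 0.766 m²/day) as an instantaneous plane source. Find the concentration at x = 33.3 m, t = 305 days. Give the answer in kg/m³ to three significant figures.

0.0598 kg/m³

For an instantaneous plane source, C(x,t) = M/(n_e·A·√(4πDt)) · exp(−(x−vt)²/(4Dt)), with n_e·A the pore (flow) area.
Plume center vt = 0.0492 × 305 = 15.006 m, so the well at 33.3 m is 18.294 m downgradient of the peak.
√(4πDt) = 54.18 m, giving peak height M/(n_e·A·√(4πDt)) = 7.35/(0.24 × 6.61 × 54.18) = 0.08551 kg/m³.
(x−vt)²/(4Dt) = (18.294)²/(4 × 0.766 × 305) = 0.3581; exp(−0.3581) = 0.6990.
C = 0.08551 × 0.6990 = 0.0598 kg/m³.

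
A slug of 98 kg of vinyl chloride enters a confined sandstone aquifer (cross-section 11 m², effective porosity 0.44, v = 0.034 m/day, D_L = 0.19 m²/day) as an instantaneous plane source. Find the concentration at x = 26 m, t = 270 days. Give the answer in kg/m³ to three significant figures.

0.201 kg/m³

For an instantaneous plane source, C(x,t) = M/(n_e·A·√(4πDt)) · exp(−(x−vt)²/(4Dt)), with n_e·A the pore (flow) area.
Plume center vt = 0.034 × 270 = 9.18 m, so the well at 26 m is 16.82 m downgradient of the peak.
√(4πDt) = 25.39 m, giving peak height M/(n_e·A·√(4πDt)) = 98/(0.44 × 11 × 25.39) = 0.7975 kg/m³.
(x−vt)²/(4Dt) = (16.82)²/(4 × 0.19 × 270) = 1.379; exp(−1.379) = 0.2518.
C = 0.7975 × 0.2518 = 0.201 kg/m³.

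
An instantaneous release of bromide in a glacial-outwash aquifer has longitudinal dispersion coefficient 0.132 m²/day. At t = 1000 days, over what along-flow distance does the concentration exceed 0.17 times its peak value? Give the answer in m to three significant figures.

The plume is Gaussian with σ = √(2Dt) = √(2 × 0.132 × 1000) = 16.25 m.
C/C_peak = exp(−Δx²/(2σ²)) = 0.17 ⇒ Δx = σ·√(−2 ln 0.17) = 16.25 × 1.883 = 30.60 m.
Width = 2Δx = 61.2 m.

61.2 m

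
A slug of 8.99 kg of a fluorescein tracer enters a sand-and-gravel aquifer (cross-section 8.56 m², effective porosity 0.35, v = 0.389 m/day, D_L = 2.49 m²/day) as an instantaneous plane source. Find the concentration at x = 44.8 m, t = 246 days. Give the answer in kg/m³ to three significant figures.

0.0119 kg/m³

For an instantaneous plane source, C(x,t) = M/(n_e·A·√(4πDt)) · exp(−(x−vt)²/(4Dt)), with n_e·A the pore (flow) area.
Plume center vt = 0.389 × 246 = 95.694 m, so the well at 44.8 m is 50.894 m upgradient of the peak.
√(4πDt) = 87.73 m, giving peak height M/(n_e·A·√(4πDt)) = 8.99/(0.35 × 8.56 × 87.73) = 0.03420 kg/m³.
(x−vt)²/(4Dt) = (-50.894)²/(4 × 2.49 × 246) = 1.057; exp(−1.057) = 0.3475.
C = 0.03420 × 0.3475 = 0.0119 kg/m³.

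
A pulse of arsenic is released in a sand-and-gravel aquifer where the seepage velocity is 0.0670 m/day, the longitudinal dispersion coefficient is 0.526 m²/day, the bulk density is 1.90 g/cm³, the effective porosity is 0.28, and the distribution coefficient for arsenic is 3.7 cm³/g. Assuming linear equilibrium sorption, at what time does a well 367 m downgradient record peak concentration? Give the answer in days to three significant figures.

Retardation factor R = 1 + ρ_b·K_d/n = 1 + 1.90 × 3.7/0.28 = 26.11.
Sorption retards both mechanisms: v_R = v/R = 0.002566 m/day, D_R = D/R = 0.02015 m²/day.
Peak time from v_R²t² + 2D_R t − x² = 0: t = (√(D_R² + v_R²x²) − D_R)/v_R².
√(D_R² + v_R²x²) = √(0.02015² + 0.002566² × 367²) = 0.9419; v_R² = 6.584e-06.
t = (0.9419 − 0.02015)/6.584e-06 = 140000 days.

140000 days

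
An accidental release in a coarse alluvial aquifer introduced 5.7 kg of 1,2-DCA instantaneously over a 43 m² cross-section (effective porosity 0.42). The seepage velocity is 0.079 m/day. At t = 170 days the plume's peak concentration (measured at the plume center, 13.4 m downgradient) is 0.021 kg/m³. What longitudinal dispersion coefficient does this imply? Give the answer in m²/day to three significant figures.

0.106 m²/day

At the plume center C_max = M/(n_e·A·√(4πDt)), so D = M²/(4πt·(n_e·A·C_max)²).
n_e·A·C_max = 0.42 × 43 × 0.021 = 0.3793 kg/m.
D = 5.7²/(4π × 170 × 0.3793²) = 0.106 m²/day.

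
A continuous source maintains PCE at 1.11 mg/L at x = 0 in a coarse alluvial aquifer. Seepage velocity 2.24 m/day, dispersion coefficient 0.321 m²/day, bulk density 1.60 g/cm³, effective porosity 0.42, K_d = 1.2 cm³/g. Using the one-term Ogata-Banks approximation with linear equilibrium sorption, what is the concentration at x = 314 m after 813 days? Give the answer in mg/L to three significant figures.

1.01 mg/L

Retardation factor R = 1 + ρ_b·K_d/n = 1 + 1.60 × 1.2/0.42 = 5.571.
Sorption retards both mechanisms: v_R = v/R = 0.4021 m/day, D_R = D/R = 0.05762 m²/day.
v_R·t = 0.4021 × 813 = 326.9073 m; 2√(D_R t) = 13.69 m; argument = (314 − 326.9073)/13.69 = -0.9428.
C = C₀ × ½·erfc(-0.9428) = 1.11 × 0.9088 = 1.01 mg/L.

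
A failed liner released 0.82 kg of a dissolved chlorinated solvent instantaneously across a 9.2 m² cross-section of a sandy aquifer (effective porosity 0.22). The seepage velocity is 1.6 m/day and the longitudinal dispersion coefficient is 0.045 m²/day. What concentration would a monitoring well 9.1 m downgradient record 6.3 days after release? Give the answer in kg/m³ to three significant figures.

For an instantaneous plane source, C(x,t) = M/(n_e·A·√(4πDt)) · exp(−(x−vt)²/(4Dt)), with n_e·A the pore (flow) area.
Plume center vt = 1.6 × 6.3 = 10.08 m, so the well at 9.1 m is 0.98 m upgradient of the peak.
√(4πDt) = 1.887 m, giving peak height M/(n_e·A·√(4πDt)) = 0.82/(0.22 × 9.2 × 1.887) = 0.2147 kg/m³.
(x−vt)²/(4Dt) = (-0.98)²/(4 × 0.045 × 6.3) = 0.8469; exp(−0.8469) = 0.4287.
C = 0.2147 × 0.4287 = 0.0920 kg/m³.

0.0920 kg/m³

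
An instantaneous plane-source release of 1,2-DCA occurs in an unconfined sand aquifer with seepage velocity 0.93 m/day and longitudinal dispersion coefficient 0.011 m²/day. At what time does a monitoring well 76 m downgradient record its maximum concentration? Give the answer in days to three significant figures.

81.7 days

For the 1D instantaneous-source solution, setting ∂C/∂t = 0 at fixed x gives v²t² + 2Dt − x² = 0, so t = (√(D² + v²x²) − D)/v².
√(D² + v²x²) = √(0.011² + 0.93² × 76²) = 70.68; v² = 0.8649.
t = (70.68 − 0.011)/0.8649 = 81.7 days (vs. the pure-advection estimate x/v = 81.7 d).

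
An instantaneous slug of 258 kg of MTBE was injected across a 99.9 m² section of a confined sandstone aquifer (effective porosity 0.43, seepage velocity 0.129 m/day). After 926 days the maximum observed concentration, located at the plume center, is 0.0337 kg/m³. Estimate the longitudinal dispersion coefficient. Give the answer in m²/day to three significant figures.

At the plume center C_max = M/(n_e·A·√(4πDt)), so D = M²/(4πt·(n_e·A·C_max)²).
n_e·A·C_max = 0.43 × 99.9 × 0.0337 = 1.448 kg/m.
D = 258²/(4π × 926 × 1.448²) = 2.73 m²/day.

2.73 m²/day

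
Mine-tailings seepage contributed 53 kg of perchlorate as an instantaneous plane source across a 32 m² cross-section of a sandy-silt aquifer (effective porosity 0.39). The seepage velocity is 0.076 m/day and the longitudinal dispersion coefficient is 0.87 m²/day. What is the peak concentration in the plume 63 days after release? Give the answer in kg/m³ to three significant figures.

The peak of an instantaneous 1D plume sits at x = vt; there the Gaussian factor is 1 and C_max = M/(n_e·A·√(4πDt)), where n_e·A is the pore area the mass is dissolved in.
√(4πDt) = √(4π × 0.87 × 63) = 26.24 m, so C_max = 53/(0.39 × 32 × 26.24) = 0.162 kg/m³.

0.162 kg/m³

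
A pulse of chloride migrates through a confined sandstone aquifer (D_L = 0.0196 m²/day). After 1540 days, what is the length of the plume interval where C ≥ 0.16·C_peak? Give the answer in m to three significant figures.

The plume is Gaussian with σ = √(2Dt) = √(2 × 0.0196 × 1540) = 7.770 m.
C/C_peak = exp(−Δx²/(2σ²)) = 0.16 ⇒ Δx = σ·√(−2 ln 0.16) = 7.770 × 1.914 = 14.87 m.
Width = 2Δx = 29.7 m.

29.7 m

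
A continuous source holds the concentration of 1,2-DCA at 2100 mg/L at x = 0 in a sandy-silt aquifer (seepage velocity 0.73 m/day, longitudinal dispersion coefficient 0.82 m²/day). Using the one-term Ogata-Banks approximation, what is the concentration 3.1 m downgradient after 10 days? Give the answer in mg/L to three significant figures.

1790 mg/L

For a continuous step input, C/C₀ ≈ ½·erfc((x−vt)/(2√(Dt))).
vt = 0.73 × 10 = 7.3 m and 2√(Dt) = 2√(0.82 × 10) = 5.727 m.
Argument (x−vt)/(2√(Dt)) = (3.1 − 7.3)/5.727 = -0.7334; ½·erfc(-0.7334) = 0.8502.
C = 2100 × 0.8502 = 1790 mg/L.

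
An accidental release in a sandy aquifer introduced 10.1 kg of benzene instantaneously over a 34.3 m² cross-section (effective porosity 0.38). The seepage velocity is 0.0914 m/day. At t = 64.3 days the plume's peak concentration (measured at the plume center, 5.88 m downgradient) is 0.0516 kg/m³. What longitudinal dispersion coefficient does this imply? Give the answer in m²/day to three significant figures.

At the plume center C_max = M/(n_e·A·√(4πDt)), so D = M²/(4πt·(n_e·A·C_max)²).
n_e·A·C_max = 0.38 × 34.3 × 0.0516 = 0.6726 kg/m.
D = 10.1²/(4π × 64.3 × 0.6726²) = 0.279 m²/day.

0.279 m²/day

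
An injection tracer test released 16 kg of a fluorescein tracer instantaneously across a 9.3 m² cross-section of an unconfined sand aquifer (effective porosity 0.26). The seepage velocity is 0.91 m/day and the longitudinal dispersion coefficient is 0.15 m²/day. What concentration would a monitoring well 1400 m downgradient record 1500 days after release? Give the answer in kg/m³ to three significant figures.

0.0319 kg/m³

For an instantaneous plane source, C(x,t) = M/(n_e·A·√(4πDt)) · exp(−(x−vt)²/(4Dt)), with n_e·A the pore (flow) area.
Plume center vt = 0.91 × 1500 = 1365 m, so the well at 1400 m is 35 m downgradient of the peak.
√(4πDt) = 53.17 m, giving peak height M/(n_e·A·√(4πDt)) = 16/(0.26 × 9.3 × 53.17) = 0.1245 kg/m³.
(x−vt)²/(4Dt) = (35)²/(4 × 0.15 × 1500) = 1.361; exp(−1.361) = 0.2564.
C = 0.1245 × 0.2564 = 0.0319 kg/m³.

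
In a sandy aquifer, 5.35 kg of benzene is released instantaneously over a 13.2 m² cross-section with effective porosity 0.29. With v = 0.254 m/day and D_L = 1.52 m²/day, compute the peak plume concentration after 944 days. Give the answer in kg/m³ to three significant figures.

0.0104 kg/m³

The peak of an instantaneous 1D plume sits at x = vt; there the Gaussian factor is 1 and C_max = M/(n_e·A·√(4πDt)), where n_e·A is the pore area the mass is dissolved in.
√(4πDt) = √(4π × 1.52 × 944) = 134.3 m, so C_max = 5.35/(0.29 × 13.2 × 134.3) = 0.0104 kg/m³.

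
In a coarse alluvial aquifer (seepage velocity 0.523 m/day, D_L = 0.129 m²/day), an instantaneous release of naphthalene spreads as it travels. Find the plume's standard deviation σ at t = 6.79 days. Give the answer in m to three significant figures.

Dispersive spreading gives a Gaussian with σ² = 2Dt; advection only shifts the center.
σ = √(2 × 0.129 × 6.79) = 1.32 m.

1.32 m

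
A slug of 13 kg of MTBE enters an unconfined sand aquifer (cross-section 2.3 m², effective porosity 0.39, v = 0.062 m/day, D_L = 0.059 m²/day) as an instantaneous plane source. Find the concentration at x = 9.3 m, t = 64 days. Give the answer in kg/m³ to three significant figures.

0.320 kg/m³

For an instantaneous plane source, C(x,t) = M/(n_e·A·√(4πDt)) · exp(−(x−vt)²/(4Dt)), with n_e·A the pore (flow) area.
Plume center vt = 0.062 × 64 = 3.968 m, so the well at 9.3 m is 5.332 m downgradient of the peak.
√(4πDt) = 6.888 m, giving peak height M/(n_e·A·√(4πDt)) = 13/(0.39 × 2.3 × 6.888) = 2.104 kg/m³.
(x−vt)²/(4Dt) = (5.332)²/(4 × 0.059 × 64) = 1.882; exp(−1.882) = 0.1523.
C = 2.104 × 0.1523 = 0.320 kg/m³.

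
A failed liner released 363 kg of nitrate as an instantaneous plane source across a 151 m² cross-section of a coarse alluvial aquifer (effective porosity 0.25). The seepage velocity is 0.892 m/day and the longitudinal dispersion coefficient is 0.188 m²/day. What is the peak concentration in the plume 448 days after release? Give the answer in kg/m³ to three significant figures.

0.296 kg/m³

The peak of an instantaneous 1D plume sits at x = vt; there the Gaussian factor is 1 and C_max = M/(n_e·A·√(4πDt)), where n_e·A is the pore area the mass is dissolved in.
√(4πDt) = √(4π × 0.188 × 448) = 32.53 m, so C_max = 363/(0.25 × 151 × 32.53) = 0.296 kg/m³.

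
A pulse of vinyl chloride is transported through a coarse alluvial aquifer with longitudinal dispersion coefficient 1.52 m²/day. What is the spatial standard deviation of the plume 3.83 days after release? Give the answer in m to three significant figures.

Dispersive spreading gives a Gaussian with σ² = 2Dt; advection only shifts the center.
σ = √(2 × 1.52 × 3.83) = 3.41 m.

3.41 m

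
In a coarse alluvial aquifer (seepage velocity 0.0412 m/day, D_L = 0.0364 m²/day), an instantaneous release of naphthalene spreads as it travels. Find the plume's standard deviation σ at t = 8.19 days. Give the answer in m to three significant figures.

0.772 m

Dispersive spreading gives a Gaussian with σ² = 2Dt; advection only shifts the center.
σ = √(2 × 0.0364 × 8.19) = 0.772 m.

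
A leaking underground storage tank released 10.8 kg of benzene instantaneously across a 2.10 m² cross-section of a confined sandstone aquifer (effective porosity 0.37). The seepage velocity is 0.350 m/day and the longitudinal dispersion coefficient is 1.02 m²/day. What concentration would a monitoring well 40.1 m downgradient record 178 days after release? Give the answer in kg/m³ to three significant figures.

0.148 kg/m³

For an instantaneous plane source, C(x,t) = M/(n_e·A·√(4πDt)) · exp(−(x−vt)²/(4Dt)), with n_e·A the pore (flow) area.
Plume center vt = 0.350 × 178 = 62.3 m, so the well at 40.1 m is 22.2 m upgradient of the peak.
√(4πDt) = 47.77 m, giving peak height M/(n_e·A·√(4πDt)) = 10.8/(0.37 × 2.10 × 47.77) = 0.2910 kg/m³.
(x−vt)²/(4Dt) = (-22.2)²/(4 × 1.02 × 178) = 0.6786; exp(−0.6786) = 0.5073.
C = 0.2910 × 0.5073 = 0.148 kg/m³.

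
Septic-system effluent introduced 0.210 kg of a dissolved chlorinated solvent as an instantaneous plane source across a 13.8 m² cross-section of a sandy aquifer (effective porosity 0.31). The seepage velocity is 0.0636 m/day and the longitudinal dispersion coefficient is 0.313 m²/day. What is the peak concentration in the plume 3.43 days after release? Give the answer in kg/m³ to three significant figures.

The peak of an instantaneous 1D plume sits at x = vt; there the Gaussian factor is 1 and C_max = M/(n_e·A·√(4πDt)), where n_e·A is the pore area the mass is dissolved in.
√(4πDt) = √(4π × 0.313 × 3.43) = 3.673 m, so C_max = 0.210/(0.31 × 13.8 × 3.673) = 0.0134 kg/m³.

0.0134 kg/m³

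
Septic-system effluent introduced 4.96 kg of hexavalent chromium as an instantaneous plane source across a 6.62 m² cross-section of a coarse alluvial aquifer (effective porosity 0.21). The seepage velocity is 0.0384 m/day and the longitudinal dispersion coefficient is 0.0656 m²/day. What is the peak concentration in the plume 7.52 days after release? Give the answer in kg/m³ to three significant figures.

1.43 kg/m³

The peak of an instantaneous 1D plume sits at x = vt; there the Gaussian factor is 1 and C_max = M/(n_e·A·√(4πDt)), where n_e·A is the pore area the mass is dissolved in.
√(4πDt) = √(4π × 0.0656 × 7.52) = 2.490 m, so C_max = 4.96/(0.21 × 6.62 × 2.490) = 1.43 kg/m³.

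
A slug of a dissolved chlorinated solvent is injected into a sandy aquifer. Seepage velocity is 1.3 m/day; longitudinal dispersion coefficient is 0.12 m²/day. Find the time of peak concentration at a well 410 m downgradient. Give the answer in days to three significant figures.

315 days

For the 1D instantaneous-source solution, setting ∂C/∂t = 0 at fixed x gives v²t² + 2Dt − x² = 0, so t = (√(D² + v²x²) − D)/v².
√(D² + v²x²) = √(0.12² + 1.3² × 410²) = 533.0; v² = 1.69.
t = (533.0 − 0.12)/1.69 = 315 days (vs. the pure-advection estimate x/v = 315 d).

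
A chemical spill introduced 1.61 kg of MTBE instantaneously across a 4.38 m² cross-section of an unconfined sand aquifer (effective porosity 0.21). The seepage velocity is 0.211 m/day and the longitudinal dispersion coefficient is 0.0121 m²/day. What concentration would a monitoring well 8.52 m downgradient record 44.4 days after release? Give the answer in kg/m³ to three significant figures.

0.482 kg/m³

For an instantaneous plane source, C(x,t) = M/(n_e·A·√(4πDt)) · exp(−(x−vt)²/(4Dt)), with n_e·A the pore (flow) area.
Plume center vt = 0.211 × 44.4 = 9.3684 m, so the well at 8.52 m is 0.8484 m upgradient of the peak.
√(4πDt) = 2.598 m, giving peak height M/(n_e·A·√(4πDt)) = 1.61/(0.21 × 4.38 × 2.598) = 0.6737 kg/m³.
(x−vt)²/(4Dt) = (-0.8484)²/(4 × 0.0121 × 44.4) = 0.3349; exp(−0.3349) = 0.7154.
C = 0.6737 × 0.7154 = 0.482 kg/m³.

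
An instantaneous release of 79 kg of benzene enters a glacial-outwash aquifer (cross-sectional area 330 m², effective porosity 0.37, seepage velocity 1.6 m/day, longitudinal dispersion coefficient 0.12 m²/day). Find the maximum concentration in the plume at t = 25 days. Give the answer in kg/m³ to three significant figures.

0.105 kg/m³

The peak of an instantaneous 1D plume sits at x = vt; there the Gaussian factor is 1 and C_max = M/(n_e·A·√(4πDt)), where n_e·A is the pore area the mass is dissolved in.
√(4πDt) = √(4π × 0.12 × 25) = 6.140 m, so C_max = 79/(0.37 × 330 × 6.140) = 0.105 kg/m³.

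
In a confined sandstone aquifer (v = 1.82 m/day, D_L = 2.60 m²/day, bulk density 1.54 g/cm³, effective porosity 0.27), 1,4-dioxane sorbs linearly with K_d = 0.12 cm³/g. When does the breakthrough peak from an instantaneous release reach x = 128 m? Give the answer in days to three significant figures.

Retardation factor R = 1 + ρ_b·K_d/n = 1 + 1.54 × 0.12/0.27 = 1.684.
Sorption retards both mechanisms: v_R = v/R = 1.081 m/day, D_R = D/R = 1.544 m²/day.
Peak time from v_R²t² + 2D_R t − x² = 0: t = (√(D_R² + v_R²x²) − D_R)/v_R².
√(D_R² + v_R²x²) = √(1.544² + 1.081² × 128²) = 138.4; v_R² = 1.169.
t = (138.4 − 1.544)/1.169 = 117 days.

117 days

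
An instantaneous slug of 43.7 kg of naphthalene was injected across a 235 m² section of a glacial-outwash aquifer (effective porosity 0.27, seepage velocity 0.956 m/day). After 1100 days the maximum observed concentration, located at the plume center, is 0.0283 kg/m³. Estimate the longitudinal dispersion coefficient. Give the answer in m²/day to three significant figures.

0.0428 m²/day

At the plume center C_max = M/(n_e·A·√(4πDt)), so D = M²/(4πt·(n_e·A·C_max)²).
n_e·A·C_max = 0.27 × 235 × 0.0283 = 1.796 kg/m.
D = 43.7²/(4π × 1100 × 1.796²) = 0.0428 m²/day.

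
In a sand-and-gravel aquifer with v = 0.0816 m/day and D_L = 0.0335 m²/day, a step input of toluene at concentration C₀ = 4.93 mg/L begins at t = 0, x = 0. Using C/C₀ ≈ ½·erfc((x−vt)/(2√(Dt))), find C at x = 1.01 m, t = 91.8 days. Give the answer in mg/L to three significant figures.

4.91 mg/L

For a continuous step input, C/C₀ ≈ ½·erfc((x−vt)/(2√(Dt))).
vt = 0.0816 × 91.8 = 7.49088 m and 2√(Dt) = 2√(0.0335 × 91.8) = 3.507 m.
Argument (x−vt)/(2√(Dt)) = (1.01 − 7.49088)/3.507 = -1.848; ½·erfc(-1.848) = 0.9955.
C = 4.93 × 0.9955 = 4.91 mg/L.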